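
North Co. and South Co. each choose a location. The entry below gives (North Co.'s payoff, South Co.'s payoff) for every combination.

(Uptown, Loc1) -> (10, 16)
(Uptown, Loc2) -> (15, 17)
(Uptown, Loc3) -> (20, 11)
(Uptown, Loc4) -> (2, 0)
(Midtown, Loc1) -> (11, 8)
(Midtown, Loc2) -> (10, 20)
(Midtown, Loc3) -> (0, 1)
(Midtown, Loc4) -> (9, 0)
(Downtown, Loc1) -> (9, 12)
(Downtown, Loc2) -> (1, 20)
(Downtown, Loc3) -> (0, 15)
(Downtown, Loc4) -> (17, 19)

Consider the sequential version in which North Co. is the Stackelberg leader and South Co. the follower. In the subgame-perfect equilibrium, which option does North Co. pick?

Uptown

South Co. best-responds to each possible North Co. move:
- Uptown: South Co. compares 16, 17, 11, 0 and picks Loc2; North Co. would get 15.
- Midtown: South Co. compares 8, 20, 1, 0 and picks Loc2; North Co. would get 10.
- Downtown: South Co. compares 12, 20, 15, 19 and picks Loc2; North Co. would get 1.
Among 15, 10, 1, the best is 15 at Uptown. Subgame-perfect outcome: (Uptown, Loc2) with payoffs (15, 17).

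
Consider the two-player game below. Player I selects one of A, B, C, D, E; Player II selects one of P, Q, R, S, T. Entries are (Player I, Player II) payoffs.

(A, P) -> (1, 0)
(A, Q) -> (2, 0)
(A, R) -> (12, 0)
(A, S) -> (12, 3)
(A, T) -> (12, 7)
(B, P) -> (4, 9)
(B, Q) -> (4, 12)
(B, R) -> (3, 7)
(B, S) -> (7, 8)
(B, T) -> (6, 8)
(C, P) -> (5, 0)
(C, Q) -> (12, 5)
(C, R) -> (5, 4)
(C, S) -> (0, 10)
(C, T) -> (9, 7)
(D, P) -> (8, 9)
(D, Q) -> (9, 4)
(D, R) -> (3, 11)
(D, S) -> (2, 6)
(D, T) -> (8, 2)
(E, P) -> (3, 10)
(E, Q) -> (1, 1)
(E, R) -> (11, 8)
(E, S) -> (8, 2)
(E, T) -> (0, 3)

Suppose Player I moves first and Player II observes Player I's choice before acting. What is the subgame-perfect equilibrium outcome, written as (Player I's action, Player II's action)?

(A, T)

Solve by backward induction (Player I leads).
- A: BR = T, leader payoff 12.
- B: BR = Q, leader payoff 4.
- C: BR = S, leader payoff 0.
- D: BR = R, leader payoff 3.
- E: BR = P, leader payoff 3.
Player I's induced payoffs are 12, 4, 0, 3, 3, so Player I commits to A. Subgame-perfect outcome: (A, T) with payoffs (12, 7).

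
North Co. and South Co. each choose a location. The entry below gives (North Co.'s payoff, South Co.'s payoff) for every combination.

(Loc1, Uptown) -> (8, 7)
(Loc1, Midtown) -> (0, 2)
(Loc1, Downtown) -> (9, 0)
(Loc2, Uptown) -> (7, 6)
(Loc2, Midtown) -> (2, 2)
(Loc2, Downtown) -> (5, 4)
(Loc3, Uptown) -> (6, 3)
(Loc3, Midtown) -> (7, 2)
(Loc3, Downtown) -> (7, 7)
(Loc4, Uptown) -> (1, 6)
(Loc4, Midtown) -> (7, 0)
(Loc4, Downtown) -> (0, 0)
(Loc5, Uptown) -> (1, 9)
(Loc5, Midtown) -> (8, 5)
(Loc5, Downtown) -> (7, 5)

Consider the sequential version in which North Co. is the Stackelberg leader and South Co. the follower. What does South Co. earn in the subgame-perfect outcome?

7

Backward induction with North Co. moving first.
- Loc1 → South Co. plays Uptown (best of 7, 2, 0); North Co. gets 8.
- Loc2 → South Co. plays Uptown (best of 6, 2, 4); North Co. gets 7.
- Loc3 → South Co. plays Downtown (best of 3, 2, 7); North Co. gets 7.
- Loc4 → South Co. plays Uptown (best of 6, 0, 0); North Co. gets 1.
- Loc5 → South Co. plays Uptown (best of 9, 5, 5); North Co. gets 1.
Among 8, 7, 7, 1, 1, the best is 8 at Loc1. Subgame-perfect outcome: (Loc1, Uptown) with payoffs (8, 7).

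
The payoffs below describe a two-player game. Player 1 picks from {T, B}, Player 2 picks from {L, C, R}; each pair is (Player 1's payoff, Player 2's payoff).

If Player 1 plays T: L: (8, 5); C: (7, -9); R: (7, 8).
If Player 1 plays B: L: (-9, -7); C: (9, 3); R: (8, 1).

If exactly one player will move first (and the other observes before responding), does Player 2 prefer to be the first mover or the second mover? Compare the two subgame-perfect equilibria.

If Player 1 leads: Player 2's best replies are T→R, B→C; Player 1's induced payoffs 7, 9; outcome (B, C), payoffs (9, 3).
If Player 2 leads: Player 1's best replies are L→T, C→B, R→B; Player 2's induced payoffs 5, 3, 1; outcome (T, L), payoffs (8, 5).
Player 2 gets 5 moving first and 3 moving second, so Player 2 prefers to move first.

first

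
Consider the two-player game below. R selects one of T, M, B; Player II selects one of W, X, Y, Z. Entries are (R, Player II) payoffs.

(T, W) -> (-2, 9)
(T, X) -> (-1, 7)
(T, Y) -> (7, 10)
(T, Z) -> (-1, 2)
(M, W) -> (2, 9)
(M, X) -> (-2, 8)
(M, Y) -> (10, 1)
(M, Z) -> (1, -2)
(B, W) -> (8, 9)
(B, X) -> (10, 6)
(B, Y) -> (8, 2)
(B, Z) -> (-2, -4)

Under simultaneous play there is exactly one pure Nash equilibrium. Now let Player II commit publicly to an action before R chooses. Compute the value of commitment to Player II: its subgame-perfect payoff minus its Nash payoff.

0

Solve by backward induction (Player II leads).
- W: BR = B, leader payoff 9.
- X: BR = B, leader payoff 6.
- Y: BR = M, leader payoff 1.
- Z: BR = M, leader payoff -2.
Player II's induced payoffs are 9, 6, 1, -2, so Player II commits to W. Subgame-perfect outcome: (B, W) with payoffs (8, 9).
Now find the simultaneous Nash equilibrium.
R's best replies: W→B; X→B; Y→M; Z→M.
Player II's best replies: T→Y; M→W; B→W.
The unique mutual best reply is (B, W), giving (8, 9).
Player II's commitment gain: 9 − 9 = 0.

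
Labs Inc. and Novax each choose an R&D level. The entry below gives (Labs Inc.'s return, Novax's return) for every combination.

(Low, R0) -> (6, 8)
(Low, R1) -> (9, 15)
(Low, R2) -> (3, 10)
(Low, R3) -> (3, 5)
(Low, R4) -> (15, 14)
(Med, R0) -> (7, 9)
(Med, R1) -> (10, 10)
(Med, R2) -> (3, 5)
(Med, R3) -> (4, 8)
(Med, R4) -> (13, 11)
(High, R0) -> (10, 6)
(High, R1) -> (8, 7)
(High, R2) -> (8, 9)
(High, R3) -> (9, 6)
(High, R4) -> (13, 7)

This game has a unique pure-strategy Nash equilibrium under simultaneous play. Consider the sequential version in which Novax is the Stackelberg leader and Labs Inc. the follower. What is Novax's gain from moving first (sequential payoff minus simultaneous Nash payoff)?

5

Work backward from Labs Inc.'s decision.
- R0 → Labs Inc. plays High (best of 6, 7, 10); Novax gets 6.
- R1 → Labs Inc. plays Med (best of 9, 10, 8); Novax gets 10.
- R2 → Labs Inc. plays High (best of 3, 3, 8); Novax gets 9.
- R3 → Labs Inc. plays High (best of 3, 4, 9); Novax gets 6.
- R4 → Labs Inc. plays Low (best of 15, 13, 13); Novax gets 14.
Maximizing over 6, 10, 9, 6, 14, Novax chooses R4. Subgame-perfect outcome: (Low, R4) with payoffs (15, 14).
Under simultaneous play:
Labs Inc.'s best replies: R0→High; R1→Med; R2→High; R3→High; R4→Low.
Novax's best replies: Low→R1; Med→R4; High→R2.
Only (High, R2) has each player best-responding; Nash payoffs (8, 9).
Novax's commitment gain: 14 − 9 = 5.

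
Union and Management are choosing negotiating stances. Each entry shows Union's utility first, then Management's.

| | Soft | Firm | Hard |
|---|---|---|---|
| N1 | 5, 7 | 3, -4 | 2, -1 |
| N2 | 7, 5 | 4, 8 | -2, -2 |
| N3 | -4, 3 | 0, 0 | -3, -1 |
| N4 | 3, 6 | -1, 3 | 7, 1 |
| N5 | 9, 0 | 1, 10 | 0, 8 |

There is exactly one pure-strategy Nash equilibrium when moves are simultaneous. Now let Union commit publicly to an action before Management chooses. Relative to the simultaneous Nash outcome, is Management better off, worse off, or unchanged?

worse off

Backward induction with Union moving first.
- N1: BR = Soft, leader payoff 5.
- N2: BR = Firm, leader payoff 4.
- N3: BR = Soft, leader payoff -4.
- N4: BR = Soft, leader payoff 3.
- N5: BR = Firm, leader payoff 1.
Among 5, 4, -4, 3, 1, the best is 5 at N1. Subgame-perfect outcome: (N1, Soft) with payoffs (5, 7).
Under simultaneous play:
Union's best replies: Soft→N5; Firm→N2; Hard→N4.
Management's best replies: N1→Soft; N2→Firm; N3→Soft; N4→Soft; N5→Firm.
Only (N2, Firm) has each player best-responding; Nash payoffs (4, 8).
Management earns 7 sequentially versus 8 at the Nash outcome: worse off.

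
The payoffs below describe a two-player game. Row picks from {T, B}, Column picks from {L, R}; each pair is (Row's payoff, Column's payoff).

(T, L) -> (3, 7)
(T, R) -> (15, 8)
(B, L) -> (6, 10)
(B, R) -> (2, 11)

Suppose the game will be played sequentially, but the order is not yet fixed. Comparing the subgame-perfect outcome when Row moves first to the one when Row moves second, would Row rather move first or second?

first

If Row leads: Column's best replies are T→R, B→R; Row's induced payoffs 15, 2; outcome (T, R), payoffs (15, 8).
If Column leads: Row's best replies are L→B, R→T; Column's induced payoffs 10, 8; outcome (B, L), payoffs (6, 10).
Row gets 15 moving first and 6 moving second, so Row prefers to move first.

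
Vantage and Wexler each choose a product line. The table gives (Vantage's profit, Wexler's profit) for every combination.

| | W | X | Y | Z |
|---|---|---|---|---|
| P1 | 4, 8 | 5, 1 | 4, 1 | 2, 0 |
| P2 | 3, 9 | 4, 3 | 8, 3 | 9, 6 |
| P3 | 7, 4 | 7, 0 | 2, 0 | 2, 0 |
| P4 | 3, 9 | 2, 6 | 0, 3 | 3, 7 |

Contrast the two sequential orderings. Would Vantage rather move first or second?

second

If Vantage leads: Wexler's best replies are P1→W, P2→W, P3→W, P4→W; Vantage's induced payoffs 4, 3, 7, 3; outcome (P3, W), payoffs (7, 4).
If Wexler leads: Vantage's best replies are W→P3, X→P3, Y→P2, Z→P2; Wexler's induced payoffs 4, 0, 3, 6; outcome (P2, Z), payoffs (9, 6).
Vantage gets 7 moving first and 9 moving second, so Vantage prefers to move second.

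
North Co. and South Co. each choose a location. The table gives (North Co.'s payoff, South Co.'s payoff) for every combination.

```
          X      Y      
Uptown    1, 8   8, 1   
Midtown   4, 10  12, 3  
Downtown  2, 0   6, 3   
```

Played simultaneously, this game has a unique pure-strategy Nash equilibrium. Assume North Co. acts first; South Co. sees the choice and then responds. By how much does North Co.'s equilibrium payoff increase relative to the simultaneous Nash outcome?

Backward induction with North Co. moving first.
- Uptown: South Co. compares 8, 1 and picks X; North Co. would get 1.
- Midtown: South Co. compares 10, 3 and picks X; North Co. would get 4.
- Downtown: South Co. compares 0, 3 and picks Y; North Co. would get 6.
North Co.'s induced payoffs are 1, 4, 6, so North Co. commits to Downtown. Subgame-perfect outcome: (Downtown, Y) with payoffs (6, 3).
Now find the simultaneous Nash equilibrium.
North Co.'s best replies: X→Midtown; Y→Midtown.
South Co.'s best replies: Uptown→X; Midtown→X; Downtown→Y.
The unique mutual best reply is (Midtown, X), giving (4, 10).
North Co.'s commitment gain: 6 − 4 = 2.

2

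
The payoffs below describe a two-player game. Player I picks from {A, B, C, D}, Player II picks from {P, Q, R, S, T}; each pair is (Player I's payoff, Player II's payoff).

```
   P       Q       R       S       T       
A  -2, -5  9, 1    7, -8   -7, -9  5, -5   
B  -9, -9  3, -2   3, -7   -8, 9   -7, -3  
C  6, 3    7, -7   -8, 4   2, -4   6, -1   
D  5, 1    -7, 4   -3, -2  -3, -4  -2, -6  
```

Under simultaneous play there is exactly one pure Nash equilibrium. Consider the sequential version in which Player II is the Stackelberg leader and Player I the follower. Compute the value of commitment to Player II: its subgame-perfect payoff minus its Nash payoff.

Backward induction with Player II moving first.
- P: BR = C, leader payoff 3.
- Q: BR = A, leader payoff 1.
- R: BR = A, leader payoff -8.
- S: BR = C, leader payoff -4.
- T: BR = C, leader payoff -1.
Among 3, 1, -8, -4, -1, the best is 3 at P. Subgame-perfect outcome: (C, P) with payoffs (6, 3).
For the simultaneous game, intersect best replies.
Player I's best replies: P→C; Q→A; R→A; S→C; T→C.
Player II's best replies: A→Q; B→S; C→R; D→Q.
The unique mutual best reply is (A, Q), giving (9, 1).
Player II's commitment gain: 3 − 1 = 2.

2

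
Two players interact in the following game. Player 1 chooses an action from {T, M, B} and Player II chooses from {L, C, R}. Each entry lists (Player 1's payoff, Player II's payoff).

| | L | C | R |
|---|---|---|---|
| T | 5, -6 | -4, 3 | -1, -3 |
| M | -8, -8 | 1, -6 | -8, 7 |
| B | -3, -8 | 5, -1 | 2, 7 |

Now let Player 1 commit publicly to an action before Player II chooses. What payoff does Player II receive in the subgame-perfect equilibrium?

7

Player II best-responds to each possible Player 1 move:
- T → Player II plays C (best of -6, 3, -3); Player 1 gets -4.
- M → Player II plays R (best of -8, -6, 7); Player 1 gets -8.
- B → Player II plays R (best of -8, -1, 7); Player 1 gets 2.
Maximizing over -4, -8, 2, Player 1 chooses B. Subgame-perfect outcome: (B, R) with payoffs (2, 7).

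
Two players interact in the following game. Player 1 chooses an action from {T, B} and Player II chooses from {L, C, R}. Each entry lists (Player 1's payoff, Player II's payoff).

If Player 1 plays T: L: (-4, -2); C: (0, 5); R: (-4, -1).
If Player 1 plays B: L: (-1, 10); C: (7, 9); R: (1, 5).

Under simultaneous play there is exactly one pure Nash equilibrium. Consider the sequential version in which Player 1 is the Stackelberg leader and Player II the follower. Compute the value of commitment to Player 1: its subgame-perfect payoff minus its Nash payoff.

Player II best-responds to each possible Player 1 move:
- T: Player II compares -2, 5, -1 and picks C; Player 1 would get 0.
- B: Player II compares 10, 9, 5 and picks L; Player 1 would get -1.
Player 1's induced payoffs are 0, -1, so Player 1 commits to T. Subgame-perfect outcome: (T, C) with payoffs (0, 5).
Now find the simultaneous Nash equilibrium.
Player 1's best replies: L→B; C→B; R→B.
Player II's best replies: T→C; B→L.
The unique mutual best reply is (B, L), giving (-1, 10).
Player 1's commitment gain: 0 − -1 = 1.

1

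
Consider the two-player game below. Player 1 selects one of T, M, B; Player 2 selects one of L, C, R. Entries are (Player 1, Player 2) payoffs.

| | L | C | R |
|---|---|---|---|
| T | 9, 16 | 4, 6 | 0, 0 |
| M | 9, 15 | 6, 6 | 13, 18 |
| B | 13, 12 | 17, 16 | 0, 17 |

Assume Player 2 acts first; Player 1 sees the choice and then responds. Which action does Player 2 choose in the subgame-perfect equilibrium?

R

Backward induction with Player 2 moving first.
- L → Player 1 plays B (best of 9, 9, 13); Player 2 gets 12.
- C → Player 1 plays B (best of 4, 6, 17); Player 2 gets 16.
- R → Player 1 plays M (best of 0, 13, 0); Player 2 gets 18.
Among 12, 16, 18, the best is 18 at R. Subgame-perfect outcome: (M, R) with payoffs (13, 18).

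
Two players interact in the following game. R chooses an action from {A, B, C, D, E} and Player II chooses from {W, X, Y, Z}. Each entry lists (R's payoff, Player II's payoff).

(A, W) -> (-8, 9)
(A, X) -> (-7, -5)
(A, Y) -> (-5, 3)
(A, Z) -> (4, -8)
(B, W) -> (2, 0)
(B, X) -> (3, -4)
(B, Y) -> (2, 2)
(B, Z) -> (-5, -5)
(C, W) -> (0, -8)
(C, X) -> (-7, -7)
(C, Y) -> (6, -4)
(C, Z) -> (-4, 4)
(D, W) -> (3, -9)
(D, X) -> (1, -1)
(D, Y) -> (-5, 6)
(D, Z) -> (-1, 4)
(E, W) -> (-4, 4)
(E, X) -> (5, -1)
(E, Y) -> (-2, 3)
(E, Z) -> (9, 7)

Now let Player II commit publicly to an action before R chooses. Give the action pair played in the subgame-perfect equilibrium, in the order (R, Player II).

(E, Z)

Solve by backward induction (Player II leads).
- W → R plays D (best of -8, 2, 0, 3, -4); Player II gets -9.
- X → R plays E (best of -7, 3, -7, 1, 5); Player II gets -1.
- Y → R plays C (best of -5, 2, 6, -5, -2); Player II gets -4.
- Z → R plays E (best of 4, -5, -4, -1, 9); Player II gets 7.
Maximizing over -9, -1, -4, 7, Player II chooses Z. Subgame-perfect outcome: (E, Z) with payoffs (9, 7).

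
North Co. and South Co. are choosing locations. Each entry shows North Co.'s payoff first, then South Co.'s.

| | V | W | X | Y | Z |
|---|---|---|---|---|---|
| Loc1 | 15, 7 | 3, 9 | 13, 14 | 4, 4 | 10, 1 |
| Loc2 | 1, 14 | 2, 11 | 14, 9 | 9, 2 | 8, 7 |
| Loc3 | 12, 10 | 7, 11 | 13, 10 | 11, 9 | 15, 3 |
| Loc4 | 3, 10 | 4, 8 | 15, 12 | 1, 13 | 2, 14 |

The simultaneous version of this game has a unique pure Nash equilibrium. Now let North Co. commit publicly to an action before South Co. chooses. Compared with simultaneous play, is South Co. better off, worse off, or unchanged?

better off

Backward induction with North Co. moving first.
- Loc1: South Co. compares 7, 9, 14, 4, 1 and picks X; North Co. would get 13.
- Loc2: South Co. compares 14, 11, 9, 2, 7 and picks V; North Co. would get 1.
- Loc3: South Co. compares 10, 11, 10, 9, 3 and picks W; North Co. would get 7.
- Loc4: South Co. compares 10, 8, 12, 13, 14 and picks Z; North Co. would get 2.
Among 13, 1, 7, 2, the best is 13 at Loc1. Subgame-perfect outcome: (Loc1, X) with payoffs (13, 14).
For the simultaneous game, intersect best replies.
North Co.'s best replies: V→Loc1; W→Loc3; X→Loc4; Y→Loc3; Z→Loc3.
South Co.'s best replies: Loc1→X; Loc2→V; Loc3→W; Loc4→Z.
Only (Loc3, W) has each player best-responding; Nash payoffs (7, 11).
South Co. earns 14 sequentially versus 11 at the Nash outcome: better off.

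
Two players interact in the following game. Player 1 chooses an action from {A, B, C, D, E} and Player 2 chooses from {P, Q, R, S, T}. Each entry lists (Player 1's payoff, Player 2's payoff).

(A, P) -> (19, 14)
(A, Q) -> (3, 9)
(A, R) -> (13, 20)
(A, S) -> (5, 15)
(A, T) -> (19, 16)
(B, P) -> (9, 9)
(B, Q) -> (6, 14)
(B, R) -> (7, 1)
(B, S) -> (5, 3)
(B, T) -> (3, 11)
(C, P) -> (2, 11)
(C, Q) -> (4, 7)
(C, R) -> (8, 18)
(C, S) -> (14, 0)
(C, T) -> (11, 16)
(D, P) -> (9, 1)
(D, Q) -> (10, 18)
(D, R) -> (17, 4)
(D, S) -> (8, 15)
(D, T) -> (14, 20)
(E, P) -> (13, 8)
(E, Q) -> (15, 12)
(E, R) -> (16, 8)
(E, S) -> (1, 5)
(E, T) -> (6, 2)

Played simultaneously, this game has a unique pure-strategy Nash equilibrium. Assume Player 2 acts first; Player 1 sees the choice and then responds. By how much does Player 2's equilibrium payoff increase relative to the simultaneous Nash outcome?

Work backward from Player 1's decision.
- P: Player 1 compares 19, 9, 2, 9, 13 and picks A; Player 2 would get 14.
- Q: Player 1 compares 3, 6, 4, 10, 15 and picks E; Player 2 would get 12.
- R: Player 1 compares 13, 7, 8, 17, 16 and picks D; Player 2 would get 4.
- S: Player 1 compares 5, 5, 14, 8, 1 and picks C; Player 2 would get 0.
- T: Player 1 compares 19, 3, 11, 14, 6 and picks A; Player 2 would get 16.
Maximizing over 14, 12, 4, 0, 16, Player 2 chooses T. Subgame-perfect outcome: (A, T) with payoffs (19, 16).
For the simultaneous game, intersect best replies.
Player 1's best replies: P→A; Q→E; R→D; S→C; T→A.
Player 2's best replies: A→R; B→Q; C→R; D→T; E→Q.
Only (E, Q) has each player best-responding; Nash payoffs (15, 12).
Player 2's commitment gain: 16 − 12 = 4.

4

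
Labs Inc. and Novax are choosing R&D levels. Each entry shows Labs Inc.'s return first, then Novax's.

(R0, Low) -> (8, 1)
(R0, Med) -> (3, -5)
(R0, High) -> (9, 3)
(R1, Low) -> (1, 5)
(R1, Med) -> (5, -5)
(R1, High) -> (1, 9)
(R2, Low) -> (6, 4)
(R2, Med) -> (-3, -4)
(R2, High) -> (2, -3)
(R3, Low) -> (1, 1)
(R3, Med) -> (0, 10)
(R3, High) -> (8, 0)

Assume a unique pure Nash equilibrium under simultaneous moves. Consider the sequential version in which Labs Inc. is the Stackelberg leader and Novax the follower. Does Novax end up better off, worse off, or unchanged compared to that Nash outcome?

unchanged

Novax best-responds to each possible Labs Inc. move:
- R0 → Novax plays High (best of 1, -5, 3); Labs Inc. gets 9.
- R1 → Novax plays High (best of 5, -5, 9); Labs Inc. gets 1.
- R2 → Novax plays Low (best of 4, -4, -3); Labs Inc. gets 6.
- R3 → Novax plays Med (best of 1, 10, 0); Labs Inc. gets 0.
Labs Inc.'s induced payoffs are 9, 1, 6, 0, so Labs Inc. commits to R0. Subgame-perfect outcome: (R0, High) with payoffs (9, 3).
Now find the simultaneous Nash equilibrium.
Labs Inc.'s best replies: Low→R0; Med→R1; High→R0.
Novax's best replies: R0→High; R1→High; R2→Low; R3→Med.
Only (R0, High) has each player best-responding; Nash payoffs (9, 3).
Novax earns 3 sequentially versus 3 at the Nash outcome: unchanged.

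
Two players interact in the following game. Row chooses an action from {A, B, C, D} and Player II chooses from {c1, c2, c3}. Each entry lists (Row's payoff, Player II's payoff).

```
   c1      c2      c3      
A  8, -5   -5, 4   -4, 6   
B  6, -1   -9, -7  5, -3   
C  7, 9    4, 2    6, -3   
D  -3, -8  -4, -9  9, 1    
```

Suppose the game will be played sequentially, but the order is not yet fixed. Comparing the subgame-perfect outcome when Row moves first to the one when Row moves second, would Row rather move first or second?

first

If Row leads: Player II's best replies are A→c3, B→c1, C→c1, D→c3; Row's induced payoffs -4, 6, 7, 9; outcome (D, c3), payoffs (9, 1).
If Player II leads: Row's best replies are c1→A, c2→C, c3→D; Player II's induced payoffs -5, 2, 1; outcome (C, c2), payoffs (4, 2).
Row gets 9 moving first and 4 moving second, so Row prefers to move first.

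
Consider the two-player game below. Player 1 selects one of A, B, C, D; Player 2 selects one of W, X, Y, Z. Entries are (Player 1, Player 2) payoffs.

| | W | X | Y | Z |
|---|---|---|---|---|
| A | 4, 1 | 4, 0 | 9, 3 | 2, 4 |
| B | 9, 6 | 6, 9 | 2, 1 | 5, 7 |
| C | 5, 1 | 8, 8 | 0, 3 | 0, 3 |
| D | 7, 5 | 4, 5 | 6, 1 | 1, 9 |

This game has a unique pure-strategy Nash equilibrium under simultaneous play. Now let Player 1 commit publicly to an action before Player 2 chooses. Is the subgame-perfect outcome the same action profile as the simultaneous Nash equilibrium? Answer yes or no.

yes

Backward induction with Player 1 moving first.
- A → Player 2 plays Z (best of 1, 0, 3, 4); Player 1 gets 2.
- B → Player 2 plays X (best of 6, 9, 1, 7); Player 1 gets 6.
- C → Player 2 plays X (best of 1, 8, 3, 3); Player 1 gets 8.
- D → Player 2 plays Z (best of 5, 5, 1, 9); Player 1 gets 1.
Among 2, 6, 8, 1, the best is 8 at C. Subgame-perfect outcome: (C, X) with payoffs (8, 8).
Under simultaneous play:
Player 1's best replies: W→B; X→C; Y→A; Z→B.
Player 2's best replies: A→Z; B→X; C→X; D→Z.
The unique mutual best reply is (C, X), giving (8, 8).
Sequential outcome (C, X) coincides with the Nash profile (C, X).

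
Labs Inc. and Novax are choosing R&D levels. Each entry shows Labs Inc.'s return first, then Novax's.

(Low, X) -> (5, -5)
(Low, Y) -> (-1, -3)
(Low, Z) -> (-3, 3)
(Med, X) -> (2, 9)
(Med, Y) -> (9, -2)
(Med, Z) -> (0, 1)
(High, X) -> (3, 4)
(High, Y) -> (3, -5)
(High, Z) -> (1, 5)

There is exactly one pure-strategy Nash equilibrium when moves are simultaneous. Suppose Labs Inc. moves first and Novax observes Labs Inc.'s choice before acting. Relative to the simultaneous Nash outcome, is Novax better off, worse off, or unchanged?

Novax best-responds to each possible Labs Inc. move:
- Low → Novax plays Z (best of -5, -3, 3); Labs Inc. gets -3.
- Med → Novax plays X (best of 9, -2, 1); Labs Inc. gets 2.
- High → Novax plays Z (best of 4, -5, 5); Labs Inc. gets 1.
Among -3, 2, 1, the best is 2 at Med. Subgame-perfect outcome: (Med, X) with payoffs (2, 9).
Under simultaneous play:
Labs Inc.'s best replies: X→Low; Y→Med; Z→High.
Novax's best replies: Low→Z; Med→X; High→Z.
Only (High, Z) has each player best-responding; Nash payoffs (1, 5).
Novax earns 9 sequentially versus 5 at the Nash outcome: better off.

better off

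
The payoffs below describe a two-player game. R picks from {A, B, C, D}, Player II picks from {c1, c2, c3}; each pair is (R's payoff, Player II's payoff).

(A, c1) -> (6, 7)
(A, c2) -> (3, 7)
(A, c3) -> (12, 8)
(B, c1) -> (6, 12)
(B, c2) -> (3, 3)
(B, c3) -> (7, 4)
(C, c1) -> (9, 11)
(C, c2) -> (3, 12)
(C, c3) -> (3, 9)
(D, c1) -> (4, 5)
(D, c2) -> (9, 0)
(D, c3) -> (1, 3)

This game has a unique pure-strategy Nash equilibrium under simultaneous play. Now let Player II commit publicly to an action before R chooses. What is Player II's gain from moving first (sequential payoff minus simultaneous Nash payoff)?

3

Solve by backward induction (Player II leads).
- c1: R compares 6, 6, 9, 4 and picks C; Player II would get 11.
- c2: R compares 3, 3, 3, 9 and picks D; Player II would get 0.
- c3: R compares 12, 7, 3, 1 and picks A; Player II would get 8.
Maximizing over 11, 0, 8, Player II chooses c1. Subgame-perfect outcome: (C, c1) with payoffs (9, 11).
For the simultaneous game, intersect best replies.
R's best replies: c1→C; c2→D; c3→A.
Player II's best replies: A→c3; B→c1; C→c2; D→c1.
The unique mutual best reply is (A, c3), giving (12, 8).
Player II's commitment gain: 11 − 8 = 3.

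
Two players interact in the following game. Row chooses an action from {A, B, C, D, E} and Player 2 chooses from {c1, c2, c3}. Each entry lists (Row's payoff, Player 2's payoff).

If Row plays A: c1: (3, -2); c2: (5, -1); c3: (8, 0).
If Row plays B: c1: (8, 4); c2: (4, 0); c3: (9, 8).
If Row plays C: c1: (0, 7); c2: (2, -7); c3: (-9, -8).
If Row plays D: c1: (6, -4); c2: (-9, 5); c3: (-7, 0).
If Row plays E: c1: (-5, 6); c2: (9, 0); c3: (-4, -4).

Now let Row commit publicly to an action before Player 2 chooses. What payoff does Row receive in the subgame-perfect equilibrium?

Solve by backward induction (Row leads).
- A: BR = c3, leader payoff 8.
- B: BR = c3, leader payoff 9.
- C: BR = c1, leader payoff 0.
- D: BR = c2, leader payoff -9.
- E: BR = c1, leader payoff -5.
Among 8, 9, 0, -9, -5, the best is 9 at B. Subgame-perfect outcome: (B, c3) with payoffs (9, 8).

9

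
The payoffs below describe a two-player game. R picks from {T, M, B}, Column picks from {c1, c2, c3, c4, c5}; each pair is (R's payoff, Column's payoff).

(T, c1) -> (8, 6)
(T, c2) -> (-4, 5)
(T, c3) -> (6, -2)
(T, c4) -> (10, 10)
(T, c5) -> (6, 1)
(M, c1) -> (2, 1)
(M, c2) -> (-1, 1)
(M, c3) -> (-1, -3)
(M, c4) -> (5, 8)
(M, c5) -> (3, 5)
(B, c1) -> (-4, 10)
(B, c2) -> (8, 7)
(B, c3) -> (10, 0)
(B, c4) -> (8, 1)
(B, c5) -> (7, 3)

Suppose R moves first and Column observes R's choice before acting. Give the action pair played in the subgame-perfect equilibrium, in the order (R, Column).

Backward induction with R moving first.
- T: BR = c4, leader payoff 10.
- M: BR = c4, leader payoff 5.
- B: BR = c1, leader payoff -4.
Maximizing over 10, 5, -4, R chooses T. Subgame-perfect outcome: (T, c4) with payoffs (10, 10).

(T, c4)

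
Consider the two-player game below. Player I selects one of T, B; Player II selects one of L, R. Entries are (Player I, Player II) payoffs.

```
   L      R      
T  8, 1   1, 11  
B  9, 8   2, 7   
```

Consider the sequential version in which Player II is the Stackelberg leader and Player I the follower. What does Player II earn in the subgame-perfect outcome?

Solve by backward induction (Player II leads).
- L: BR = B, leader payoff 8.
- R: BR = B, leader payoff 7.
Maximizing over 8, 7, Player II chooses L. Subgame-perfect outcome: (B, L) with payoffs (9, 8).

8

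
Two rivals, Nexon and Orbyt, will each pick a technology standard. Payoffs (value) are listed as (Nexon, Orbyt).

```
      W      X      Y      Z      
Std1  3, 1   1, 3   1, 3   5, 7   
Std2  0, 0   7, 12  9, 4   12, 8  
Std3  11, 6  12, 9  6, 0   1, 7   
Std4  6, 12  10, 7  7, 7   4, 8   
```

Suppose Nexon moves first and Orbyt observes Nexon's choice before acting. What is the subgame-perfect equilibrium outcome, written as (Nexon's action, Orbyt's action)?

Backward induction with Nexon moving first.
- Std1: BR = Z, leader payoff 5.
- Std2: BR = X, leader payoff 7.
- Std3: BR = X, leader payoff 12.
- Std4: BR = W, leader payoff 6.
Maximizing over 5, 7, 12, 6, Nexon chooses Std3. Subgame-perfect outcome: (Std3, X) with payoffs (12, 9).

(Std3, X)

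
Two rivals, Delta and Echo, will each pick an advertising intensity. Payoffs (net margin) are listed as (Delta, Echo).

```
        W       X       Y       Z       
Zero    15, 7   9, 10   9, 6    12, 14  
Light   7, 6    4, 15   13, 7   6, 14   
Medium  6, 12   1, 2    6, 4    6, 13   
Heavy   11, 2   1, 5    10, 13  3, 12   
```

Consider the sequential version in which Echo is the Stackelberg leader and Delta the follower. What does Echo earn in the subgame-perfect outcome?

Delta best-responds to each possible Echo move:
- W: Delta compares 15, 7, 6, 11 and picks Zero; Echo would get 7.
- X: Delta compares 9, 4, 1, 1 and picks Zero; Echo would get 10.
- Y: Delta compares 9, 13, 6, 10 and picks Light; Echo would get 7.
- Z: Delta compares 12, 6, 6, 3 and picks Zero; Echo would get 14.
Maximizing over 7, 10, 7, 14, Echo chooses Z. Subgame-perfect outcome: (Zero, Z) with payoffs (12, 14).

14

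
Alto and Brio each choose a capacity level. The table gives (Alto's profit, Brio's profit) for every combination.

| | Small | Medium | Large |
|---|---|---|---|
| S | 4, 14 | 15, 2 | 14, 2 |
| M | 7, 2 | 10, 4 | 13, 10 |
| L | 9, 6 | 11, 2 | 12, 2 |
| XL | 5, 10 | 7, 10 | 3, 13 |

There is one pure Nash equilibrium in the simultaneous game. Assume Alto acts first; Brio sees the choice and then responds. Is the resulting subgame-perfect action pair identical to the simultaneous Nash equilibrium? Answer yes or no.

no

Work backward from Brio's decision.
- S: BR = Small, leader payoff 4.
- M: BR = Large, leader payoff 13.
- L: BR = Small, leader payoff 9.
- XL: BR = Large, leader payoff 3.
Maximizing over 4, 13, 9, 3, Alto chooses M. Subgame-perfect outcome: (M, Large) with payoffs (13, 10).
Under simultaneous play:
Alto's best replies: Small→L; Medium→S; Large→S.
Brio's best replies: S→Small; M→Large; L→Small; XL→Large.
Only (L, Small) has each player best-responding; Nash payoffs (9, 6).
Sequential outcome (M, Large) differs from the Nash profile (L, Small).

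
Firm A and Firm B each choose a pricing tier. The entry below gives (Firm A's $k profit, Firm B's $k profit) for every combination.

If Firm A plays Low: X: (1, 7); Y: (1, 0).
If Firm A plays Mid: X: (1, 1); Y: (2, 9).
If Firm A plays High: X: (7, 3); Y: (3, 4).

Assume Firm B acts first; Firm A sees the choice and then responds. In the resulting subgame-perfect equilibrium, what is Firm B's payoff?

Work backward from Firm A's decision.
- X: BR = High, leader payoff 3.
- Y: BR = High, leader payoff 4.
Firm B's induced payoffs are 3, 4, so Firm B commits to Y. Subgame-perfect outcome: (High, Y) with payoffs (3, 4).

4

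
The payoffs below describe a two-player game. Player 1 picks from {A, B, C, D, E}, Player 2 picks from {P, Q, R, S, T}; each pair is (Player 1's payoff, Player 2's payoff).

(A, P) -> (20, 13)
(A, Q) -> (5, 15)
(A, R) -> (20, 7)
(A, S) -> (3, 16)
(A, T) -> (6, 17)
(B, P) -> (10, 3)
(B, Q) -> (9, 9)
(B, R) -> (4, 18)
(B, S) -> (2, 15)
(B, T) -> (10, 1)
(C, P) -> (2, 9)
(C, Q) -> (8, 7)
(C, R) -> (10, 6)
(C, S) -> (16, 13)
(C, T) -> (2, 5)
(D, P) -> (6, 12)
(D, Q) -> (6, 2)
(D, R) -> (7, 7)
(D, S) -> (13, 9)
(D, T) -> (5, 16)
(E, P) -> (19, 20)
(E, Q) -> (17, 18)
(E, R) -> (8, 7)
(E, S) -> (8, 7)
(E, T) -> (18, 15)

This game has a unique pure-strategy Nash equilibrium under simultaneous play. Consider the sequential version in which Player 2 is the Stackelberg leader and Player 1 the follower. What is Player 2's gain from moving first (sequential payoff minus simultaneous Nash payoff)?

Player 1 best-responds to each possible Player 2 move:
- P → Player 1 plays A (best of 20, 10, 2, 6, 19); Player 2 gets 13.
- Q → Player 1 plays E (best of 5, 9, 8, 6, 17); Player 2 gets 18.
- R → Player 1 plays A (best of 20, 4, 10, 7, 8); Player 2 gets 7.
- S → Player 1 plays C (best of 3, 2, 16, 13, 8); Player 2 gets 13.
- T → Player 1 plays E (best of 6, 10, 2, 5, 18); Player 2 gets 15.
Among 13, 18, 7, 13, 15, the best is 18 at Q. Subgame-perfect outcome: (E, Q) with payoffs (17, 18).
Now find the simultaneous Nash equilibrium.
Player 1's best replies: P→A; Q→E; R→A; S→C; T→E.
Player 2's best replies: A→T; B→R; C→S; D→T; E→P.
Only (C, S) has each player best-responding; Nash payoffs (16, 13).
Player 2's commitment gain: 18 − 13 = 5.

5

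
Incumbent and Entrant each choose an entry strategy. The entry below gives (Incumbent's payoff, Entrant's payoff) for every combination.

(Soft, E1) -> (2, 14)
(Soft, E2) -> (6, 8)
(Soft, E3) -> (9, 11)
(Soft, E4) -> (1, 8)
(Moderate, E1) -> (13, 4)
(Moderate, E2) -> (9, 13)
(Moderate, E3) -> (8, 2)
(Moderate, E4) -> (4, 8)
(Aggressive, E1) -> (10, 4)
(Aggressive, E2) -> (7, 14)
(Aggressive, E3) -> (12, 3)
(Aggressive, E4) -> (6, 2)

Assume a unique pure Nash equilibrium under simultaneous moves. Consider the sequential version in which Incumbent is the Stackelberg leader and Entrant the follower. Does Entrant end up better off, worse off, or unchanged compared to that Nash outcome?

Work backward from Entrant's decision.
- Soft: Entrant compares 14, 8, 11, 8 and picks E1; Incumbent would get 2.
- Moderate: Entrant compares 4, 13, 2, 8 and picks E2; Incumbent would get 9.
- Aggressive: Entrant compares 4, 14, 3, 2 and picks E2; Incumbent would get 7.
Incumbent's induced payoffs are 2, 9, 7, so Incumbent commits to Moderate. Subgame-perfect outcome: (Moderate, E2) with payoffs (9, 13).
Under simultaneous play:
Incumbent's best replies: E1→Moderate; E2→Moderate; E3→Aggressive; E4→Aggressive.
Entrant's best replies: Soft→E1; Moderate→E2; Aggressive→E2.
Only (Moderate, E2) has each player best-responding; Nash payoffs (9, 13).
Entrant earns 13 sequentially versus 13 at the Nash outcome: unchanged.

unchanged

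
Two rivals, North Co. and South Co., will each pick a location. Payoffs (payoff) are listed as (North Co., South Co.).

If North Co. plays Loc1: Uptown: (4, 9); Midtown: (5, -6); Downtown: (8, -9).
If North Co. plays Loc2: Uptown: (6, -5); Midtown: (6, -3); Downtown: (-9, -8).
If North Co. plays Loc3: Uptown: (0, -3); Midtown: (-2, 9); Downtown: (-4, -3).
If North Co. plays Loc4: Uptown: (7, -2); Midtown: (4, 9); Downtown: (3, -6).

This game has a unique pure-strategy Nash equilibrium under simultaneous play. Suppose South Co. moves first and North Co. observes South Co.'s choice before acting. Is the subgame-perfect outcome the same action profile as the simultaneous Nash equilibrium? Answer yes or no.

no

Solve by backward induction (South Co. leads).
- Uptown → North Co. plays Loc4 (best of 4, 6, 0, 7); South Co. gets -2.
- Midtown → North Co. plays Loc2 (best of 5, 6, -2, 4); South Co. gets -3.
- Downtown → North Co. plays Loc1 (best of 8, -9, -4, 3); South Co. gets -9.
Among -2, -3, -9, the best is -2 at Uptown. Subgame-perfect outcome: (Loc4, Uptown) with payoffs (7, -2).
Now find the simultaneous Nash equilibrium.
North Co.'s best replies: Uptown→Loc4; Midtown→Loc2; Downtown→Loc1.
South Co.'s best replies: Loc1→Uptown; Loc2→Midtown; Loc3→Midtown; Loc4→Midtown.
Only (Loc2, Midtown) has each player best-responding; Nash payoffs (6, -3).
Sequential outcome (Loc4, Uptown) differs from the Nash profile (Loc2, Midtown).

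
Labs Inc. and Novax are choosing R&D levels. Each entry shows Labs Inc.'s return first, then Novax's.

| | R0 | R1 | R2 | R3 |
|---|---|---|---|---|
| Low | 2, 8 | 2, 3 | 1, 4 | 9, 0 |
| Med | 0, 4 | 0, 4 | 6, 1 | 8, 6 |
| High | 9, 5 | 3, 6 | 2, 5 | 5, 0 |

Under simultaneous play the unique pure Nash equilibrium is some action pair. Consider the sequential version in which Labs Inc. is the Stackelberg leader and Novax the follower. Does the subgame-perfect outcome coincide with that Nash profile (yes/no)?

no

Work backward from Novax's decision.
- Low → Novax plays R0 (best of 8, 3, 4, 0); Labs Inc. gets 2.
- Med → Novax plays R3 (best of 4, 4, 1, 6); Labs Inc. gets 8.
- High → Novax plays R1 (best of 5, 6, 5, 0); Labs Inc. gets 3.
Labs Inc.'s induced payoffs are 2, 8, 3, so Labs Inc. commits to Med. Subgame-perfect outcome: (Med, R3) with payoffs (8, 6).
Under simultaneous play:
Labs Inc.'s best replies: R0→High; R1→High; R2→Med; R3→Low.
Novax's best replies: Low→R0; Med→R3; High→R1.
The unique mutual best reply is (High, R1), giving (3, 6).
Sequential outcome (Med, R3) differs from the Nash profile (High, R1).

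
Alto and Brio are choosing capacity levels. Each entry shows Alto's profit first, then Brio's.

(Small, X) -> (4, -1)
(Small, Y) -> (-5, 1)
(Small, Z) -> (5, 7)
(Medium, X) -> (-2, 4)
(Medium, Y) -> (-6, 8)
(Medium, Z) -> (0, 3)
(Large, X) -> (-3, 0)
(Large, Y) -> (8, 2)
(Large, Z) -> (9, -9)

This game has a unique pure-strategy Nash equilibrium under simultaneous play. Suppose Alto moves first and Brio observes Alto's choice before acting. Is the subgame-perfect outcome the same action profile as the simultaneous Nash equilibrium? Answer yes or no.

yes

Backward induction with Alto moving first.
- Small → Brio plays Z (best of -1, 1, 7); Alto gets 5.
- Medium → Brio plays Y (best of 4, 8, 3); Alto gets -6.
- Large → Brio plays Y (best of 0, 2, -9); Alto gets 8.
Maximizing over 5, -6, 8, Alto chooses Large. Subgame-perfect outcome: (Large, Y) with payoffs (8, 2).
Now find the simultaneous Nash equilibrium.
Alto's best replies: X→Small; Y→Large; Z→Large.
Brio's best replies: Small→Z; Medium→Y; Large→Y.
The unique mutual best reply is (Large, Y), giving (8, 2).
Sequential outcome (Large, Y) coincides with the Nash profile (Large, Y).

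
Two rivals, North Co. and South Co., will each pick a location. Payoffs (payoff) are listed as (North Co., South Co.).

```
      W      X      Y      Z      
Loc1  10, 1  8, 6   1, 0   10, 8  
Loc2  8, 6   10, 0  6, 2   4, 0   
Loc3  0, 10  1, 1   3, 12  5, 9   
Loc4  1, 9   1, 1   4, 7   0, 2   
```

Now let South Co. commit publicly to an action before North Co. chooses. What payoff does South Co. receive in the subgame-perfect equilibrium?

Backward induction with South Co. moving first.
- W: North Co. compares 10, 8, 0, 1 and picks Loc1; South Co. would get 1.
- X: North Co. compares 8, 10, 1, 1 and picks Loc2; South Co. would get 0.
- Y: North Co. compares 1, 6, 3, 4 and picks Loc2; South Co. would get 2.
- Z: North Co. compares 10, 4, 5, 0 and picks Loc1; South Co. would get 8.
Maximizing over 1, 0, 2, 8, South Co. chooses Z. Subgame-perfect outcome: (Loc1, Z) with payoffs (10, 8).

8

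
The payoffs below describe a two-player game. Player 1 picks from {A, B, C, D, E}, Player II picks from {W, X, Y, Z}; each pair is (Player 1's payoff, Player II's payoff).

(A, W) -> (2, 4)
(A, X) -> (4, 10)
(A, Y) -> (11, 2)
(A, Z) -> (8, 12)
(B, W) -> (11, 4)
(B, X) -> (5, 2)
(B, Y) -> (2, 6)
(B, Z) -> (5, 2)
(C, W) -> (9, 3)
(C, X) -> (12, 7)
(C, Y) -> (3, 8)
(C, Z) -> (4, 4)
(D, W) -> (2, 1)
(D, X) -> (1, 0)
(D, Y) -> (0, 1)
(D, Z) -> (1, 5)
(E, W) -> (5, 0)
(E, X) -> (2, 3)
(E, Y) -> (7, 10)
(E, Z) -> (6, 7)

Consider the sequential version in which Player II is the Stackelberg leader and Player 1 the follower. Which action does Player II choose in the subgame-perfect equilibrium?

Z

Solve by backward induction (Player II leads).
- W → Player 1 plays B (best of 2, 11, 9, 2, 5); Player II gets 4.
- X → Player 1 plays C (best of 4, 5, 12, 1, 2); Player II gets 7.
- Y → Player 1 plays A (best of 11, 2, 3, 0, 7); Player II gets 2.
- Z → Player 1 plays A (best of 8, 5, 4, 1, 6); Player II gets 12.
Player II's induced payoffs are 4, 7, 2, 12, so Player II commits to Z. Subgame-perfect outcome: (A, Z) with payoffs (8, 12).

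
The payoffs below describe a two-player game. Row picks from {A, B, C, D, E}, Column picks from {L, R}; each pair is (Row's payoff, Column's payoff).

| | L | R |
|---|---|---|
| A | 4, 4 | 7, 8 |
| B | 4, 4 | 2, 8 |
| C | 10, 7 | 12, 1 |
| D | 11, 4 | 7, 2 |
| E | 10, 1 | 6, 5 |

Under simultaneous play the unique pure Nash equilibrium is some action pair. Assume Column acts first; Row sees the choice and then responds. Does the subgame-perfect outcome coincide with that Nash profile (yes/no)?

yes

Solve by backward induction (Column leads).
- L → Row plays D (best of 4, 4, 10, 11, 10); Column gets 4.
- R → Row plays C (best of 7, 2, 12, 7, 6); Column gets 1.
Among 4, 1, the best is 4 at L. Subgame-perfect outcome: (D, L) with payoffs (11, 4).
Under simultaneous play:
Row's best replies: L→D; R→C.
Column's best replies: A→R; B→R; C→L; D→L; E→R.
The unique mutual best reply is (D, L), giving (11, 4).
Sequential outcome (D, L) coincides with the Nash profile (D, L).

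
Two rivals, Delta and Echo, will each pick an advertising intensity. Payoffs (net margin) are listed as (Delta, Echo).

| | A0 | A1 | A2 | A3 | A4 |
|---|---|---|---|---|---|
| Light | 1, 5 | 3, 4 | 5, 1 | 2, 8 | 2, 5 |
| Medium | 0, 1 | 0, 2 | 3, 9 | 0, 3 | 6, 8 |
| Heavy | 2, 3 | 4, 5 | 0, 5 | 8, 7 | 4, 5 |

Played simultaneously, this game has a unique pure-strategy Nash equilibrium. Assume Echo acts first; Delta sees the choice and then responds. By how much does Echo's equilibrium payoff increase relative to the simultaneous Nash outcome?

1

Work backward from Delta's decision.
- A0: Delta compares 1, 0, 2 and picks Heavy; Echo would get 3.
- A1: Delta compares 3, 0, 4 and picks Heavy; Echo would get 5.
- A2: Delta compares 5, 3, 0 and picks Light; Echo would get 1.
- A3: Delta compares 2, 0, 8 and picks Heavy; Echo would get 7.
- A4: Delta compares 2, 6, 4 and picks Medium; Echo would get 8.
Among 3, 5, 1, 7, 8, the best is 8 at A4. Subgame-perfect outcome: (Medium, A4) with payoffs (6, 8).
Under simultaneous play:
Delta's best replies: A0→Heavy; A1→Heavy; A2→Light; A3→Heavy; A4→Medium.
Echo's best replies: Light→A3; Medium→A2; Heavy→A3.
The unique mutual best reply is (Heavy, A3), giving (8, 7).
Echo's commitment gain: 8 − 7 = 1.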